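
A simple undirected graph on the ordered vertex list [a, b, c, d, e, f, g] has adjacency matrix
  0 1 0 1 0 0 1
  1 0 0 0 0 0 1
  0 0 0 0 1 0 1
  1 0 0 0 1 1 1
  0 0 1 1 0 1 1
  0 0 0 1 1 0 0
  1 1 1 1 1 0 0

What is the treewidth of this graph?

A width-2 tree decomposition is:
Bags: B1 = {d, e, f}  B2 = {d, e, g}  B3 = {c, e, g}  B4 = {a, d, g}  B5 = {a, b, g}
Tree: B1–B2, B2–B3, B2–B4, B4–B5
The largest bag has 3 vertices, giving width 2; this decomposition certifies tw(G) ≤ 2. For the lower bound, the 3 vertices {d, e, g} are pairwise adjacent, and any tree decomposition puts a clique entirely inside one bag — forcing width ≥ 2. Hence tw(G) = 2 exactly.

2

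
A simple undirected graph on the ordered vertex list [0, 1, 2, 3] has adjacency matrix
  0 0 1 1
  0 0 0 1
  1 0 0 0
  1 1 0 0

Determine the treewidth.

1

A width-1 tree decomposition is:
Bags: B1 = {0, 3}  B2 = {1, 3}  B3 = {0, 2}
Tree: B1–B2, B1–B3
The largest bag has 2 vertices, giving width 1; this decomposition certifies tw(G) ≤ 1. Since G has at least one edge (e.g. 3–0), it is not an edgeless graph, so tw(G) ≥ 1. The upper and lower bounds meet at 1, so that is the treewidth.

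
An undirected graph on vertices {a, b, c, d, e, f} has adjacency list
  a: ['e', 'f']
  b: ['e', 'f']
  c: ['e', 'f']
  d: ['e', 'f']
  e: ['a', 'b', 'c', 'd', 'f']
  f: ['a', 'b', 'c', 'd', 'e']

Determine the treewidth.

A width-2 tree decomposition is:
Bags: B1 = {d, e, f}  B2 = {c, e, f}  B3 = {b, e, f}  B4 = {a, e, f}
Tree: B1–B2, B2–B3, B1–B4
Every bag has size at most 3, so the width is 3 − 1 = 2 and tw(G) ≤ 2. For the lower bound, the 3 vertices {d, e, f} are pairwise adjacent, and any tree decomposition puts a clique entirely inside one bag — forcing width ≥ 2. The upper and lower bounds meet at 2, so that is the treewidth.

2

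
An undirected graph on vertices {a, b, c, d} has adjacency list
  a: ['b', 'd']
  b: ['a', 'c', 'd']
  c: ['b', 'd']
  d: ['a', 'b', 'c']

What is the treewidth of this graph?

2

A width-2 tree decomposition is:
Bags: B1 = {b, c, d}  B2 = {a, b, d}
Tree: B1–B2
Each bag holds 3 vertices, so the decomposition has width 2, which upper-bounds the treewidth. For the lower bound, the 3 vertices {b, c, d} are pairwise adjacent, and any tree decomposition puts a clique entirely inside one bag — forcing width ≥ 2. Therefore the treewidth is 2.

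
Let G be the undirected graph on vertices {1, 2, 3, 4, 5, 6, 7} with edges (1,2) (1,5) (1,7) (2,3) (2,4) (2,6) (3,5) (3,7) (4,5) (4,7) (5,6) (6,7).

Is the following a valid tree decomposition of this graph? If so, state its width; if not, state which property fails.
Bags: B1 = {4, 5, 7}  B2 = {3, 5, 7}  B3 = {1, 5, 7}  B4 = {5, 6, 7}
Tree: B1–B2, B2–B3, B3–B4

A tree decomposition must satisfy three properties: every vertex lies in some bag; for every edge, both endpoints lie together in some bag; and for every vertex, the bags containing it form a connected subtree. Here vertex 2 appears in no bag, so the decomposition is invalid.

No — vertex 2 appears in no bag.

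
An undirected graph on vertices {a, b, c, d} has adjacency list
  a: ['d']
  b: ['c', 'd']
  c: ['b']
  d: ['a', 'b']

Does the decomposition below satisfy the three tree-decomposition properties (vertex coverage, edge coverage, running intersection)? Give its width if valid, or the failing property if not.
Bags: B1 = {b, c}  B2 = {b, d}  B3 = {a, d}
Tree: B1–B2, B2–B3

Vertex coverage: the bags together contain {a, b, c, d}, the full vertex set. Edge coverage: each edge of G has both endpoints in at least one bag. Running intersection: for every vertex, the bags containing it form a connected subtree. All three properties hold, so this is a valid tree decomposition of width max|bag| − 1 = 1, and hence tw(G) ≤ 1.

Yes; width 1.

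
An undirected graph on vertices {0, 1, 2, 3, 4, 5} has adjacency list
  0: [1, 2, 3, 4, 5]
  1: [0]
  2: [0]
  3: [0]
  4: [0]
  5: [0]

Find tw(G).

1

A width-1 tree decomposition is:
Bags: B1 = {0, 3}  B2 = {0, 2}  B3 = {0, 1}  B4 = {0, 4}  B5 = {0, 5}
Tree: B1–B2, B2–B3, B2–B4, B3–B5
Every bag has size at most 2, so the width is 2 − 1 = 1 and tw(G) ≤ 1. Since G has at least one edge (e.g. 0–3), it is not an edgeless graph, so tw(G) ≥ 1. Therefore the treewidth is 1.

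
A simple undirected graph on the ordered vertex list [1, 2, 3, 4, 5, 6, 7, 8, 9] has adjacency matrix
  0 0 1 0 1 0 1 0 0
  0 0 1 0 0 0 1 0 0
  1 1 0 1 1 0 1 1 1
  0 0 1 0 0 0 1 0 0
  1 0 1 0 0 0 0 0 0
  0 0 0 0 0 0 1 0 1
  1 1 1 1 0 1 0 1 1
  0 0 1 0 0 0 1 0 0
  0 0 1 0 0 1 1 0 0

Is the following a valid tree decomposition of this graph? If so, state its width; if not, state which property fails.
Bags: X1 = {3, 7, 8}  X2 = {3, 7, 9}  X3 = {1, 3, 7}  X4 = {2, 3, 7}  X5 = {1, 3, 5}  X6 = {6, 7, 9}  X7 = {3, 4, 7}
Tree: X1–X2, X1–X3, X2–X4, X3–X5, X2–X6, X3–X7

Yes; width 2.

Vertex coverage: the bags together contain {1, 2, 3, 4, 5, 6, 7, 8, 9}, the full vertex set. Edge coverage: each edge of G has both endpoints in at least one bag. Running intersection: for every vertex, the bags containing it form a connected subtree. All three properties hold, so this is a valid tree decomposition of width max|bag| − 1 = 2, and hence tw(G) ≤ 2.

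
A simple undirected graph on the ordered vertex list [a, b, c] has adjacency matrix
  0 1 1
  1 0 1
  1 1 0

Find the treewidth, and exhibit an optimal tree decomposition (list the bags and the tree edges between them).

With just one bag of size 3, the width is 3 − 1 = 2, so tw(G) ≤ 2. For the lower bound, the 3 vertices {a, b, c} are pairwise adjacent, and any tree decomposition puts a clique entirely inside one bag — forcing width ≥ 2. Hence tw(G) = 2 exactly.

Treewidth 2.
One such decomposition:
Bags: B1 = {a, b, c}
Tree: (single bag)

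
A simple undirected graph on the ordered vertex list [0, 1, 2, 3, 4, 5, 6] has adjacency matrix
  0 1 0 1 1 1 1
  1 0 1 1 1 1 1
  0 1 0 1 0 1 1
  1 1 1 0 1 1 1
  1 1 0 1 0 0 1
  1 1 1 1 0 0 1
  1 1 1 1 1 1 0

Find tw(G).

4

A width-4 tree decomposition is:
Bags: B1 = {0, 1, 3, 5, 6}  B2 = {0, 1, 3, 4, 6}  B3 = {1, 2, 3, 5, 6}
Tree: B1–B2, B1–B3
Every bag has size at most 5, so the width is 5 − 1 = 4 and tw(G) ≤ 4. On the other hand G contains the 5-clique {0, 1, 3, 4, 6}. A clique must lie in a single bag of any decomposition, so no decomposition can have width below 4. Hence tw(G) = 4 exactly.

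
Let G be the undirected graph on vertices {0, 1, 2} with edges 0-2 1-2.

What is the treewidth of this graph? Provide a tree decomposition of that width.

Treewidth 1.
One such decomposition:
Bags: B1 = {1, 2}  B2 = {0, 2}
Tree: B1–B2

Each bag holds 2 vertices, so the decomposition has width 1, which upper-bounds the treewidth. G has an edge, so its treewidth is at least 1. Therefore the treewidth is 1.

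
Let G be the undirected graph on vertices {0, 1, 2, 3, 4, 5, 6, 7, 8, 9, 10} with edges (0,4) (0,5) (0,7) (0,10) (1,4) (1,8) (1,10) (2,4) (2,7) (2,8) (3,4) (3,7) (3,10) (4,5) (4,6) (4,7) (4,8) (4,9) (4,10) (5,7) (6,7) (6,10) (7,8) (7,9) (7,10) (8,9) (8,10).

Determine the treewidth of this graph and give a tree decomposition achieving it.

Every bag has size at most 4, so the width is 4 − 1 = 3 and tw(G) ≤ 3. For the lower bound, the 4 vertices {1, 4, 8, 10} are pairwise adjacent, and any tree decomposition puts a clique entirely inside one bag — forcing width ≥ 3. The upper and lower bounds meet at 3, so that is the treewidth.

Treewidth 3.
One optimal decomposition is:
Bags: B1 = {0, 4, 7, 10}  B2 = {3, 4, 7, 10}  B3 = {4, 7, 8, 10}  B4 = {2, 4, 7, 8}  B5 = {4, 7, 8, 9}  B6 = {1, 4, 8, 10}  B7 = {0, 4, 5, 7}  B8 = {4, 6, 7, 10}
Tree: B1–B2, B1–B3, B3–B4, B4–B5, B3–B6, B1–B7, B1–B8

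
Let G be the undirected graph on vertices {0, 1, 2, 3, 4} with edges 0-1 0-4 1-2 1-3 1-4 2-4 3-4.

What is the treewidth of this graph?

A width-2 tree decomposition is:
Bags: B1 = {0, 1, 4}  B2 = {1, 3, 4}  B3 = {1, 2, 4}
Tree: B1–B2, B2–B3
Each bag holds 3 vertices, so the decomposition has width 2, which upper-bounds the treewidth. Conversely, {0, 1, 4} is a clique of size 3, and the vertices of any clique must share a bag in every tree decomposition; so some bag has ≥ 3 vertices and tw(G) ≥ 2. The upper and lower bounds meet at 2, so that is the treewidth.

2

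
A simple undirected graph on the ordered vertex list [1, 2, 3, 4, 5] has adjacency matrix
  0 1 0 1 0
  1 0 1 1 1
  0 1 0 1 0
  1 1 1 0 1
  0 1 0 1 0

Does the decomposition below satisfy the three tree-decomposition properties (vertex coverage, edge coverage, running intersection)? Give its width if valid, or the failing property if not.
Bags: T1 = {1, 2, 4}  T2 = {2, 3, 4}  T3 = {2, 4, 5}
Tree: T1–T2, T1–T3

Checking the three conditions: (i) the bags cover all of {1, 2, 3, 4, 5}; (ii) for each edge, some bag contains both endpoints; (iii) the bags containing any fixed vertex form a subtree. All hold, so the decomposition is valid with width 3 − 1 = 2.

Yes; width 2.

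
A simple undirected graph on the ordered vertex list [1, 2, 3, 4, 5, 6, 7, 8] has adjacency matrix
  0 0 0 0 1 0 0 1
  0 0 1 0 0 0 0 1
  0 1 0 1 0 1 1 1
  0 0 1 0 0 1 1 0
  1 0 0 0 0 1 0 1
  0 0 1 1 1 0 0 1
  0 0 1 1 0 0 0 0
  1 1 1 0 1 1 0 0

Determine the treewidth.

A width-2 tree decomposition is:
Bags: B1 = {3, 6, 8}  B2 = {5, 6, 8}  B3 = {3, 4, 6}  B4 = {1, 5, 8}  B5 = {3, 4, 7}  B6 = {2, 3, 8}
Tree: B1–B2, B1–B3, B2–B4, B3–B5, B1–B6
Each bag holds 3 vertices, so the decomposition has width 2, which upper-bounds the treewidth. Conversely, {1, 5, 8} is a clique of size 3, and the vertices of any clique must share a bag in every tree decomposition; so some bag has ≥ 3 vertices and tw(G) ≥ 2. The upper and lower bounds meet at 2, so that is the treewidth.

2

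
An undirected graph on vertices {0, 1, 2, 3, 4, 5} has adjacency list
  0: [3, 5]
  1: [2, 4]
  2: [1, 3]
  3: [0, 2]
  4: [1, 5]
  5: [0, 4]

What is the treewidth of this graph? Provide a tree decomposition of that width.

Treewidth 2.
One such decomposition:
Bags: B1 = {1, 2, 4}  B2 = {2, 3, 4}  B3 = {0, 3, 4}  B4 = {0, 4, 5}
Tree: B1–B2, B2–B3, B3–B4

The largest bag has 3 vertices, giving width 2; this decomposition certifies tw(G) ≤ 2. Since 4–1–2–3–0–5–4 is a cycle in G, G is not acyclic. Forests are exactly the graphs of treewidth ≤ 1, so tw(G) ≥ 2. Combining the bounds, tw(G) = 2.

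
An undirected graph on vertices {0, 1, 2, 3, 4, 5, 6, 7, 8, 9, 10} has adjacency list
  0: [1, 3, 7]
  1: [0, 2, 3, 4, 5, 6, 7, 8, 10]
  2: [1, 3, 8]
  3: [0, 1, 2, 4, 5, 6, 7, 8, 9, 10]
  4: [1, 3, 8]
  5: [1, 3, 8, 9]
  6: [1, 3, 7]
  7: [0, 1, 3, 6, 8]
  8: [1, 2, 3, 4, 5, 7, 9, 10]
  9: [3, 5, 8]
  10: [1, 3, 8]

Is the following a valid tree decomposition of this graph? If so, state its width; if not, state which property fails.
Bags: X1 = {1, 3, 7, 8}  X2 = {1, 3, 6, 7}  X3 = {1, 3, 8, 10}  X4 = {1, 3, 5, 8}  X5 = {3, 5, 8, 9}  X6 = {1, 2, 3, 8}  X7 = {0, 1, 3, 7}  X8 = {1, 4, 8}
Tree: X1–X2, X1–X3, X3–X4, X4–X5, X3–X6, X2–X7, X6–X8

No — edge (3,4) lies in no bag.

A tree decomposition must satisfy three properties: every vertex lies in some bag; for every edge, both endpoints lie together in some bag; and for every vertex, the bags containing it form a connected subtree. Here edge (3,4) lies in no bag, so the decomposition is invalid.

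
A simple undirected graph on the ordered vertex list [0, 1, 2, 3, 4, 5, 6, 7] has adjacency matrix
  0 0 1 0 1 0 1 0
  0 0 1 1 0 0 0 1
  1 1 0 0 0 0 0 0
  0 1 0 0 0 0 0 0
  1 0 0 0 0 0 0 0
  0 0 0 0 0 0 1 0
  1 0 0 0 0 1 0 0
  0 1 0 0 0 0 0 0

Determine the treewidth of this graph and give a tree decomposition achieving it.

Every bag has size at most 2, so the width is 2 − 1 = 1 and tw(G) ≤ 1. Any graph with an edge has treewidth ≥ 1, and G has the edge 4–0. Combining the bounds, tw(G) = 1.

Treewidth 1.
One optimal decomposition is:
Bags: B1 = {0, 4}  B2 = {0, 2}  B3 = {1, 2}  B4 = {1, 3}  B5 = {0, 6}  B6 = {1, 7}  B7 = {5, 6}
Tree: B1–B2, B2–B3, B3–B4, B1–B5, B4–B6, B5–B7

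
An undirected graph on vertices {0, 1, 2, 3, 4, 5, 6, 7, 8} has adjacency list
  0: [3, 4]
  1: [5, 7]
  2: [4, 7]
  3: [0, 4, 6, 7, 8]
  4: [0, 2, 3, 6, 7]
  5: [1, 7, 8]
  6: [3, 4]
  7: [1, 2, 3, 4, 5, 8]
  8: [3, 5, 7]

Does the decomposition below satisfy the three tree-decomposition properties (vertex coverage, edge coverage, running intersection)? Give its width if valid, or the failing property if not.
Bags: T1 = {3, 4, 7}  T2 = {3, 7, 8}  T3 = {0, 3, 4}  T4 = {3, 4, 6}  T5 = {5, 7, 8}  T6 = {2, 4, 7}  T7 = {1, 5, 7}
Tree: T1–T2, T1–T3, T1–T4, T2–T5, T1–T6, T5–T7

Every vertex of G appears in some bag (union = {0, 1, 2, 3, 4, 5, 6, 7, 8}); every edge is covered by a bag; and for each vertex v the set of bags containing v is connected in the bag tree. The decomposition is therefore valid. The largest bag has 3 vertices, so the width is 2.

Yes; width 2.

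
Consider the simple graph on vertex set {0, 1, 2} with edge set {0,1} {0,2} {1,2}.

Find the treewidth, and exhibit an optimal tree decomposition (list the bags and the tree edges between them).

Treewidth 2.
One such decomposition:
Bags: B1 = {0, 1, 2}
Tree: (single bag)

A single bag containing all 3 vertices is trivially a valid decomposition of width 2. Conversely, {0, 1, 2} is a clique of size 3, and the vertices of any clique must share a bag in every tree decomposition; so some bag has ≥ 3 vertices and tw(G) ≥ 2. The upper and lower bounds meet at 2, so that is the treewidth.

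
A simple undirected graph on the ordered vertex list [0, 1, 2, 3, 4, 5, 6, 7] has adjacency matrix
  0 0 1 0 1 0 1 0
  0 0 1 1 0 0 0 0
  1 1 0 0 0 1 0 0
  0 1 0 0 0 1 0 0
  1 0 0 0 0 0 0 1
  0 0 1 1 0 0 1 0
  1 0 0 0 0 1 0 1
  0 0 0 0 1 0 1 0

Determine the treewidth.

A width-2 tree decomposition is:
Bags: B1 = {0, 4, 7}  B2 = {0, 6, 7}  B3 = {0, 2, 6}  B4 = {2, 5, 6}  B5 = {1, 2, 5}  B6 = {1, 3, 5}
Tree: B1–B2, B2–B3, B3–B4, B4–B5, B5–B6
The largest bag has 3 vertices, giving width 2; this decomposition certifies tw(G) ≤ 2. For the lower bound, G contains the cycle 4–7–6–0–4, so G is not a forest; only forests have treewidth ≤ 1, hence tw(G) ≥ 2. Combining the bounds, tw(G) = 2.

2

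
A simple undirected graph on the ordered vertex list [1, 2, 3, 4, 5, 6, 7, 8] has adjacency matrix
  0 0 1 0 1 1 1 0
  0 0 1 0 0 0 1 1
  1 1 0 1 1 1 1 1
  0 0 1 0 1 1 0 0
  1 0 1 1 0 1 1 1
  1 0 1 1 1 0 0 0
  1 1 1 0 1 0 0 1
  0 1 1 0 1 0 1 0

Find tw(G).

3

A width-3 tree decomposition is:
Bags: B1 = {1, 3, 5, 7}  B2 = {3, 5, 7, 8}  B3 = {1, 3, 5, 6}  B4 = {2, 3, 7, 8}  B5 = {3, 4, 5, 6}
Tree: B1–B2, B1–B3, B2–B4, B3–B5
Every bag has size at most 4, so the width is 4 − 1 = 3 and tw(G) ≤ 3. On the other hand G contains the 4-clique {2, 3, 7, 8}. A clique must lie in a single bag of any decomposition, so no decomposition can have width below 3. Therefore the treewidth is 3.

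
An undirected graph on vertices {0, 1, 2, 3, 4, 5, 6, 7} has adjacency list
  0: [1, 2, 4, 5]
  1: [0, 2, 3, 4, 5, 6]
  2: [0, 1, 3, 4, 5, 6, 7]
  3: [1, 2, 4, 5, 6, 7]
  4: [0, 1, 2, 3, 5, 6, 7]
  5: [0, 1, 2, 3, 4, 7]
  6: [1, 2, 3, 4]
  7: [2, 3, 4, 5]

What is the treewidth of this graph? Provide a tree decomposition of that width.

Treewidth 4.
One optimal decomposition is:
Bags: B1 = {1, 2, 3, 4, 6}  B2 = {1, 2, 3, 4, 5}  B3 = {0, 1, 2, 4, 5}  B4 = {2, 3, 4, 5, 7}
Tree: B1–B2, B2–B3, B2–B4

The largest bag has 5 vertices, giving width 4; this decomposition certifies tw(G) ≤ 4. On the other hand G contains the 5-clique {0, 1, 2, 4, 5}. A clique must lie in a single bag of any decomposition, so no decomposition can have width below 4. The upper and lower bounds meet at 4, so that is the treewidth.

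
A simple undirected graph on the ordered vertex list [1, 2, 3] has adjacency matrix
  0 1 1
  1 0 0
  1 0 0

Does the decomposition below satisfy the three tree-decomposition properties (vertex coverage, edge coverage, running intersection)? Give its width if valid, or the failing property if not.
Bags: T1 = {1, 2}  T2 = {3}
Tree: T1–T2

No — edge (1,3) lies in no bag.

A tree decomposition must satisfy three properties: every vertex lies in some bag; for every edge, both endpoints lie together in some bag; and for every vertex, the bags containing it form a connected subtree. Here edge (1,3) lies in no bag, so the decomposition is invalid.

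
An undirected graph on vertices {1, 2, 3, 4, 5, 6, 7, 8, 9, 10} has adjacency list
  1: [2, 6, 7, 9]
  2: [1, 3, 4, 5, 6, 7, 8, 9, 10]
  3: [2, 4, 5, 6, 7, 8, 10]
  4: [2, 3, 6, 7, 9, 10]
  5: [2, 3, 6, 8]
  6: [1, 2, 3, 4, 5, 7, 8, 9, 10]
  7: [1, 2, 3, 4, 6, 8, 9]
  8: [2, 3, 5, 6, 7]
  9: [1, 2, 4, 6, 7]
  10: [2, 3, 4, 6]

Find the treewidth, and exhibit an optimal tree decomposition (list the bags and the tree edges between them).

Treewidth 4.
One optimal decomposition is:
Bags: B1 = {2, 4, 6, 7, 9}  B2 = {2, 3, 4, 6, 7}  B3 = {1, 2, 6, 7, 9}  B4 = {2, 3, 4, 6, 10}  B5 = {2, 3, 6, 7, 8}  B6 = {2, 3, 5, 6, 8}
Tree: B1–B2, B1–B3, B2–B4, B2–B5, B5–B6

Every bag has size at most 5, so the width is 5 − 1 = 4 and tw(G) ≤ 4. For the lower bound, the 5 vertices {1, 2, 6, 7, 9} are pairwise adjacent, and any tree decomposition puts a clique entirely inside one bag — forcing width ≥ 4. Therefore the treewidth is 4.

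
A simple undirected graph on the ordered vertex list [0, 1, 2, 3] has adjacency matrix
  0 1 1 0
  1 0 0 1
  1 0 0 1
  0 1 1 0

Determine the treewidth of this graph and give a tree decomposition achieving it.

Each bag holds 3 vertices, so the decomposition has width 2, which upper-bounds the treewidth. For the lower bound, G contains the cycle 0–1–3–2–0, so G is not a forest; only forests have treewidth ≤ 1, hence tw(G) ≥ 2. The upper and lower bounds meet at 2, so that is the treewidth.

Treewidth 2.
One optimal decomposition is:
Bags: B1 = {0, 1, 3}  B2 = {0, 2, 3}
Tree: B1–B2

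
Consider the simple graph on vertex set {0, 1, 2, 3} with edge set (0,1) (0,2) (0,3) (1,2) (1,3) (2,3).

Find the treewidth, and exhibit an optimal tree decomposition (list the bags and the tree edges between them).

A single bag containing all 4 vertices is trivially a valid decomposition of width 3. On the other hand G contains the 4-clique {0, 1, 2, 3}. A clique must lie in a single bag of any decomposition, so no decomposition can have width below 3. Therefore the treewidth is 3.

Treewidth 3.
Bags: B1 = {0, 1, 2, 3}
Tree: (single bag)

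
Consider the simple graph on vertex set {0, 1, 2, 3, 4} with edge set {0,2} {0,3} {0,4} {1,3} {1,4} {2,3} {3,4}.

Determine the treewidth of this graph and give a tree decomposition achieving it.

Treewidth 2.
Bags: B1 = {1, 3, 4}  B2 = {0, 3, 4}  B3 = {0, 2, 3}
Tree: B1–B2, B2–B3

Every bag has size at most 3, so the width is 3 − 1 = 2 and tw(G) ≤ 2. For the lower bound, the 3 vertices {0, 2, 3} are pairwise adjacent, and any tree decomposition puts a clique entirely inside one bag — forcing width ≥ 2. Hence tw(G) = 2 exactly.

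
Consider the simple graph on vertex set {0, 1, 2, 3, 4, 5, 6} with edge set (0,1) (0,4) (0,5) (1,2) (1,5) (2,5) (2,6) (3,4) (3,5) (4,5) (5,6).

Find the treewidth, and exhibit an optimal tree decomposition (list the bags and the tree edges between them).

Each bag holds 3 vertices, so the decomposition has width 2, which upper-bounds the treewidth. For the lower bound, the 3 vertices {0, 1, 5} are pairwise adjacent, and any tree decomposition puts a clique entirely inside one bag — forcing width ≥ 2. Therefore the treewidth is 2.

Treewidth 2.
Bags: B1 = {0, 1, 5}  B2 = {0, 4, 5}  B3 = {3, 4, 5}  B4 = {1, 2, 5}  B5 = {2, 5, 6}
Tree: B1–B2, B2–B3, B1–B4, B4–B5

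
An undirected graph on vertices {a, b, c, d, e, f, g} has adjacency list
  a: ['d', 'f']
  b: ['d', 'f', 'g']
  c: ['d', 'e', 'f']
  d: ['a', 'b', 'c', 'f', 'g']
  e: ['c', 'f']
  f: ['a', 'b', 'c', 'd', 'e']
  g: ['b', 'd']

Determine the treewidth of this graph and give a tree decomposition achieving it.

Every bag has size at most 3, so the width is 3 − 1 = 2 and tw(G) ≤ 2. For the lower bound, the 3 vertices {b, d, g} are pairwise adjacent, and any tree decomposition puts a clique entirely inside one bag — forcing width ≥ 2. Hence tw(G) = 2 exactly.

Treewidth 2.
One such decomposition:
Bags: B1 = {a, d, f}  B2 = {c, d, f}  B3 = {c, e, f}  B4 = {b, d, f}  B5 = {b, d, g}
Tree: B1–B2, B2–B3, B2–B4, B4–B5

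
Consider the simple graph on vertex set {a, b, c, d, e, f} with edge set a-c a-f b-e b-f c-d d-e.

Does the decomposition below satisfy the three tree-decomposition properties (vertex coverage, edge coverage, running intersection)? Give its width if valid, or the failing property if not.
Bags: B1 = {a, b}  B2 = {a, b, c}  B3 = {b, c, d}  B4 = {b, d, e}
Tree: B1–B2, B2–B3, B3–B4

No — vertex f appears in no bag.

A tree decomposition must satisfy three properties: every vertex lies in some bag; for every edge, both endpoints lie together in some bag; and for every vertex, the bags containing it form a connected subtree. Here vertex f appears in no bag, so the decomposition is invalid.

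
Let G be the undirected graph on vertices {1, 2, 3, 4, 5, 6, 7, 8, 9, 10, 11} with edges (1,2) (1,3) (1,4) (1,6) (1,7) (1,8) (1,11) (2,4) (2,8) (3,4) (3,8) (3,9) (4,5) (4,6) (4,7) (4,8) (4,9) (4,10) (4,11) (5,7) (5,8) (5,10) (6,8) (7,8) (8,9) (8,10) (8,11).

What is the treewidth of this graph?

A width-3 tree decomposition is:
Bags: B1 = {1, 2, 4, 8}  B2 = {1, 4, 7, 8}  B3 = {1, 3, 4, 8}  B4 = {3, 4, 8, 9}  B5 = {4, 5, 7, 8}  B6 = {4, 5, 8, 10}  B7 = {1, 4, 6, 8}  B8 = {1, 4, 8, 11}
Tree: B1–B2, B1–B3, B3–B4, B2–B5, B5–B6, B2–B7, B7–B8
The largest bag has 4 vertices, giving width 3; this decomposition certifies tw(G) ≤ 3. Conversely, {1, 2, 4, 8} is a clique of size 4, and the vertices of any clique must share a bag in every tree decomposition; so some bag has ≥ 4 vertices and tw(G) ≥ 3. Hence tw(G) = 3 exactly.

3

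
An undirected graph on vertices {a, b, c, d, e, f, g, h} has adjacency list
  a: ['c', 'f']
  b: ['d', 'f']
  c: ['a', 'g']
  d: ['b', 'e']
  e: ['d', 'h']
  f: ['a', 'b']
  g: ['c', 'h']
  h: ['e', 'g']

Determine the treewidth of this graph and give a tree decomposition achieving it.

Each bag holds 3 vertices, so the decomposition has width 2, which upper-bounds the treewidth. Since h–e–d–b–f–a–c–g–h is a cycle in G, G is not acyclic. Forests are exactly the graphs of treewidth ≤ 1, so tw(G) ≥ 2. Therefore the treewidth is 2.

Treewidth 2.
Bags: B1 = {d, e, h}  B2 = {b, d, h}  B3 = {b, f, h}  B4 = {a, f, h}  B5 = {a, c, h}  B6 = {c, g, h}
Tree: B1–B2, B2–B3, B3–B4, B4–B5, B5–B6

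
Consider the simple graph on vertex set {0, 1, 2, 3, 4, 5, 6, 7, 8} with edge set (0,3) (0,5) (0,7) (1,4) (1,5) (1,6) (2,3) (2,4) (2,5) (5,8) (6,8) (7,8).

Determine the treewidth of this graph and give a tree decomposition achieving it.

Each bag holds 4 vertices, so the decomposition has width 3, which upper-bounds the treewidth. For the lower bound: the 4 vertex sets {6,7,8}, {0}, {5}, {1,2,3,4} are disjoint, each induces a connected subgraph, and every pair is joined by at least one edge of G. Contracting each set to a single vertex therefore yields K_{4} as a minor, and since treewidth is minor-monotone, tw(G) ≥ tw(K_{4}) = 3. Hence tw(G) = 3 exactly.

Treewidth 3.
Bags: B1 = {0, 6, 7, 8}  B2 = {0, 5, 6, 8}  B3 = {0, 1, 5, 6}  B4 = {0, 1, 3, 5}  B5 = {1, 2, 3, 5}  B6 = {1, 2, 3, 4}
Tree: B1–B2, B2–B3, B3–B4, B4–B5, B5–B6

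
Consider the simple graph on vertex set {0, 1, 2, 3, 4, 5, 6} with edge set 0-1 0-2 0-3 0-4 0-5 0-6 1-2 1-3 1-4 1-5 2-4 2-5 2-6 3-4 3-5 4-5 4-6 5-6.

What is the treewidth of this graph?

A width-4 tree decomposition is:
Bags: B1 = {0, 2, 4, 5, 6}  B2 = {0, 1, 2, 4, 5}  B3 = {0, 1, 3, 4, 5}
Tree: B1–B2, B2–B3
Every bag has size at most 5, so the width is 5 − 1 = 4 and tw(G) ≤ 4. Conversely, {0, 1, 2, 4, 5} is a clique of size 5, and the vertices of any clique must share a bag in every tree decomposition; so some bag has ≥ 5 vertices and tw(G) ≥ 4. The upper and lower bounds meet at 4, so that is the treewidth.

4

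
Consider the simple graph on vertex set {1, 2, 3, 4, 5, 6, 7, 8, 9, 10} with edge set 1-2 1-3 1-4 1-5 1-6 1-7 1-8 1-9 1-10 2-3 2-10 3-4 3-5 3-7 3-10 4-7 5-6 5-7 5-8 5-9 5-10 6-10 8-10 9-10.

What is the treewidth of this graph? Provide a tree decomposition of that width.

Each bag holds 4 vertices, so the decomposition has width 3, which upper-bounds the treewidth. For the lower bound, the 4 vertices {1, 2, 3, 10} are pairwise adjacent, and any tree decomposition puts a clique entirely inside one bag — forcing width ≥ 3. The upper and lower bounds meet at 3, so that is the treewidth.

Treewidth 3.
Bags: B1 = {1, 3, 5, 10}  B2 = {1, 5, 8, 10}  B3 = {1, 2, 3, 10}  B4 = {1, 3, 5, 7}  B5 = {1, 5, 9, 10}  B6 = {1, 5, 6, 10}  B7 = {1, 3, 4, 7}
Tree: B1–B2, B1–B3, B1–B4, B2–B5, B1–B6, B4–B7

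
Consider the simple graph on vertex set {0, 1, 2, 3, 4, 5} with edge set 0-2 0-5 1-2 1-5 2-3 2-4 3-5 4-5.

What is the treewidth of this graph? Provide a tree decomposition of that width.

Treewidth 2.
One such decomposition:
Bags: B1 = {2, 4, 5}  B2 = {2, 3, 5}  B3 = {0, 2, 5}  B4 = {1, 2, 5}
Tree: B1–B2, B2–B3, B3–B4

The largest bag has 3 vertices, giving width 2; this decomposition certifies tw(G) ≤ 2. For the lower bound, G contains the cycle 5–4–2–3–5, so G is not a forest; only forests have treewidth ≤ 1, hence tw(G) ≥ 2. Hence tw(G) = 2 exactly.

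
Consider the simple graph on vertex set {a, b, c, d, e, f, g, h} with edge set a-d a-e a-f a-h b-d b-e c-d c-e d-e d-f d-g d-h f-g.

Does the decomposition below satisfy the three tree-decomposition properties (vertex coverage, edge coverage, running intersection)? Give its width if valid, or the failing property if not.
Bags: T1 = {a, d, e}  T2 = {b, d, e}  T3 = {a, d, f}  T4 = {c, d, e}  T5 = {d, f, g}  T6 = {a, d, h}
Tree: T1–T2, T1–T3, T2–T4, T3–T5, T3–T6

Every vertex of G appears in some bag (union = {a, b, c, d, e, f, g, h}); every edge is covered by a bag; and for each vertex v the set of bags containing v is connected in the bag tree. The decomposition is therefore valid. The largest bag has 3 vertices, so the width is 2.

Yes; width 2.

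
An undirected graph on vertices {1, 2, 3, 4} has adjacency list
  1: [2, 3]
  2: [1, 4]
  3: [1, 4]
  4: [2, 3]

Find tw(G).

A width-2 tree decomposition is:
Bags: B1 = {2, 3, 4}  B2 = {1, 2, 3}
Tree: B1–B2
Every bag has size at most 3, so the width is 3 − 1 = 2 and tw(G) ≤ 2. The edges 3–4–2–1–3 form a cycle, so G is not a tree and its treewidth is at least 2. The upper and lower bounds meet at 2, so that is the treewidth.

2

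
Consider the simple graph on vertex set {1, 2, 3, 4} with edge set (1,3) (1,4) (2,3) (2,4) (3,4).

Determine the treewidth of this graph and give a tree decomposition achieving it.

Treewidth 2.
One optimal decomposition is:
Bags: B1 = {2, 3, 4}  B2 = {1, 3, 4}
Tree: B1–B2

Each bag holds 3 vertices, so the decomposition has width 2, which upper-bounds the treewidth. Conversely, {1, 3, 4} is a clique of size 3, and the vertices of any clique must share a bag in every tree decomposition; so some bag has ≥ 3 vertices and tw(G) ≥ 2. Therefore the treewidth is 2.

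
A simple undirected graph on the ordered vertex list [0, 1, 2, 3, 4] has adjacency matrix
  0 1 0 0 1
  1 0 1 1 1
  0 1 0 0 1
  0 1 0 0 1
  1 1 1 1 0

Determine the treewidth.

2

A width-2 tree decomposition is:
Bags: B1 = {1, 3, 4}  B2 = {0, 1, 4}  B3 = {1, 2, 4}
Tree: B1–B2, B1–B3
Each bag holds 3 vertices, so the decomposition has width 2, which upper-bounds the treewidth. Conversely, {0, 1, 4} is a clique of size 3, and the vertices of any clique must share a bag in every tree decomposition; so some bag has ≥ 3 vertices and tw(G) ≥ 2. Therefore the treewidth is 2.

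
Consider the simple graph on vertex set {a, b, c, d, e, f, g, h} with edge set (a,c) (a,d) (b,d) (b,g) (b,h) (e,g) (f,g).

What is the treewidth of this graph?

1

A width-1 tree decomposition is:
Bags: B1 = {b, g}  B2 = {f, g}  B3 = {e, g}  B4 = {b, d}  B5 = {a, d}  B6 = {b, h}  B7 = {a, c}
Tree: B1–B2, B1–B3, B1–B4, B4–B5, B1–B6, B5–B7
The largest bag has 2 vertices, giving width 1; this decomposition certifies tw(G) ≤ 1. Any graph with an edge has treewidth ≥ 1, and G has the edge g–b. Therefore the treewidth is 1.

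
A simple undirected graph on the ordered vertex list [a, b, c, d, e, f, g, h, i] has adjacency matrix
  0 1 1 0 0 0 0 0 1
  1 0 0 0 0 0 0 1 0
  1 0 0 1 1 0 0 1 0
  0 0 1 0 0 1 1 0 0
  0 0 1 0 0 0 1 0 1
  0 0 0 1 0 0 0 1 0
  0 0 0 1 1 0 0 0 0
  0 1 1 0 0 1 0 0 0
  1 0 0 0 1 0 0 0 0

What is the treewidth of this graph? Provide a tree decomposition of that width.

Treewidth 3.
One such decomposition:
Bags: B1 = {a, b, h, i}  B2 = {a, c, h, i}  B3 = {c, e, h, i}  B4 = {c, e, f, h}  B5 = {c, d, e, f}  B6 = {d, e, f, g}
Tree: B1–B2, B2–B3, B3–B4, B4–B5, B5–B6

Each bag holds 4 vertices, so the decomposition has width 3, which upper-bounds the treewidth. For the lower bound: the 4 vertex sets {a,b,i}, {h}, {c}, {d,e,f,g} are disjoint, each induces a connected subgraph, and every pair is joined by at least one edge of G. Contracting each set to a single vertex therefore yields K_{4} as a minor, and since treewidth is minor-monotone, tw(G) ≥ tw(K_{4}) = 3. Hence tw(G) = 3 exactly.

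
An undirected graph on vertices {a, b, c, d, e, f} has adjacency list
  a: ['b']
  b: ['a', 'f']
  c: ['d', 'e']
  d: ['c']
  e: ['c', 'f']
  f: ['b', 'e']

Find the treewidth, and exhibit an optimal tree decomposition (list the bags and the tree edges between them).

Treewidth 1.
One such decomposition:
Bags: B1 = {c, d}  B2 = {c, e}  B3 = {e, f}  B4 = {b, f}  B5 = {a, b}
Tree: B1–B2, B2–B3, B3–B4, B4–B5

Every bag has size at most 2, so the width is 2 − 1 = 1 and tw(G) ≤ 1. G has an edge, so its treewidth is at least 1. Hence tw(G) = 1 exactly.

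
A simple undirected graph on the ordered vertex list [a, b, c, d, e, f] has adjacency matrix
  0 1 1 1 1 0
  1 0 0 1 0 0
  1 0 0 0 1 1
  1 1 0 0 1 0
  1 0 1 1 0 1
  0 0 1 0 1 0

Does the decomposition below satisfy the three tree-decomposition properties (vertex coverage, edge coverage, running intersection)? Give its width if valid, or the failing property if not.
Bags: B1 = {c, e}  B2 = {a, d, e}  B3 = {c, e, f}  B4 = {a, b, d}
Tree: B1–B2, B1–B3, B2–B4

A tree decomposition must satisfy three properties: every vertex lies in some bag; for every edge, both endpoints lie together in some bag; and for every vertex, the bags containing it form a connected subtree. Here edge (a,c) lies in no bag, so the decomposition is invalid.

No — edge (a,c) lies in no bag.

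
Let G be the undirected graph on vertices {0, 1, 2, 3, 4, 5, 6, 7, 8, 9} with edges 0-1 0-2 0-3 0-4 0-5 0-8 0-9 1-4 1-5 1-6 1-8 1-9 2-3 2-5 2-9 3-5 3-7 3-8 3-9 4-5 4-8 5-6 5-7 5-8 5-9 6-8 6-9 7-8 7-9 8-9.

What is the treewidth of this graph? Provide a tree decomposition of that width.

Treewidth 4.
One optimal decomposition is:
Bags: B1 = {0, 3, 5, 8, 9}  B2 = {0, 1, 5, 8, 9}  B3 = {0, 1, 4, 5, 8}  B4 = {1, 5, 6, 8, 9}  B5 = {0, 2, 3, 5, 9}  B6 = {3, 5, 7, 8, 9}
Tree: B1–B2, B2–B3, B2–B4, B1–B5, B1–B6

Each bag holds 5 vertices, so the decomposition has width 4, which upper-bounds the treewidth. Conversely, {0, 1, 5, 8, 9} is a clique of size 5, and the vertices of any clique must share a bag in every tree decomposition; so some bag has ≥ 5 vertices and tw(G) ≥ 4. The upper and lower bounds meet at 4, so that is the treewidth.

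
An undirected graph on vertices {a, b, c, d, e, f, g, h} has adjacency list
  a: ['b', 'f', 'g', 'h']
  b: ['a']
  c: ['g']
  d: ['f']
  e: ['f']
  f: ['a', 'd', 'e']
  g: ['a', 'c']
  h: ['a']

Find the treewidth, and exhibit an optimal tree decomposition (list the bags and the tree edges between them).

Every bag has size at most 2, so the width is 2 − 1 = 1 and tw(G) ≤ 1. G has an edge, so its treewidth is at least 1. Hence tw(G) = 1 exactly.

Treewidth 1.
One optimal decomposition is:
Bags: B1 = {a, f}  B2 = {a, g}  B3 = {e, f}  B4 = {d, f}  B5 = {a, b}  B6 = {c, g}  B7 = {a, h}
Tree: B1–B2, B1–B3, B3–B4, B2–B5, B2–B6, B2–B7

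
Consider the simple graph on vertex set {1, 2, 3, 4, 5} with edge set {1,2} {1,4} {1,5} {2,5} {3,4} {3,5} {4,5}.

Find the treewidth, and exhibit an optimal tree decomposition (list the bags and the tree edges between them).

Treewidth 2.
One such decomposition:
Bags: B1 = {3, 4, 5}  B2 = {1, 4, 5}  B3 = {1, 2, 5}
Tree: B1–B2, B2–B3

The largest bag has 3 vertices, giving width 2; this decomposition certifies tw(G) ≤ 2. On the other hand G contains the 3-clique {1, 2, 5}. A clique must lie in a single bag of any decomposition, so no decomposition can have width below 2. Therefore the treewidth is 2.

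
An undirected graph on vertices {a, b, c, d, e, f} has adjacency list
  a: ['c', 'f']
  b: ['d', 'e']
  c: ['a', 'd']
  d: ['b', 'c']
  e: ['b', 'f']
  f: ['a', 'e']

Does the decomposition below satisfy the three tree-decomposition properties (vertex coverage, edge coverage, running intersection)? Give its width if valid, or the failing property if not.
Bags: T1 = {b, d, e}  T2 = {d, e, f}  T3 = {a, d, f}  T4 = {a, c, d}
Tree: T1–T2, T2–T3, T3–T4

Vertex coverage: the bags together contain {a, b, c, d, e, f}, the full vertex set. Edge coverage: each edge of G has both endpoints in at least one bag. Running intersection: for every vertex, the bags containing it form a connected subtree. All three properties hold, so this is a valid tree decomposition of width max|bag| − 1 = 2, and hence tw(G) ≤ 2.

Yes; width 2.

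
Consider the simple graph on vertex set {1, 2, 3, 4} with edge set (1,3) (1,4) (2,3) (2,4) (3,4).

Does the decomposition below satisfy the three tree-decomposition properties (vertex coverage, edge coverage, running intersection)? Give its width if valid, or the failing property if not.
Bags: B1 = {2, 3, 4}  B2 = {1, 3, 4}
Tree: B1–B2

Checking the three conditions: (i) the bags cover all of {1, 2, 3, 4}; (ii) for each edge, some bag contains both endpoints; (iii) the bags containing any fixed vertex form a subtree. All hold, so the decomposition is valid with width 3 − 1 = 2.

Yes; width 2.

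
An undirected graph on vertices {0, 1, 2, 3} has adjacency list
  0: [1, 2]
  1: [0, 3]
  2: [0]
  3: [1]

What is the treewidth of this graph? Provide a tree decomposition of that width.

The largest bag has 2 vertices, giving width 1; this decomposition certifies tw(G) ≤ 1. Any graph with an edge has treewidth ≥ 1, and G has the edge 3–1. Hence tw(G) = 1 exactly.

Treewidth 1.
Bags: B1 = {1, 3}  B2 = {0, 1}  B3 = {0, 2}
Tree: B1–B2, B2–B3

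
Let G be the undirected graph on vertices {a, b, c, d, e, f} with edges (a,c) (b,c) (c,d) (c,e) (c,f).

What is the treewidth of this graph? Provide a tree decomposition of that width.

Each bag holds 2 vertices, so the decomposition has width 1, which upper-bounds the treewidth. G has an edge, so its treewidth is at least 1. Hence tw(G) = 1 exactly.

Treewidth 1.
One such decomposition:
Bags: B1 = {c, d}  B2 = {c, e}  B3 = {b, c}  B4 = {c, f}  B5 = {a, c}
Tree: B1–B2, B2–B3, B1–B4, B3–B5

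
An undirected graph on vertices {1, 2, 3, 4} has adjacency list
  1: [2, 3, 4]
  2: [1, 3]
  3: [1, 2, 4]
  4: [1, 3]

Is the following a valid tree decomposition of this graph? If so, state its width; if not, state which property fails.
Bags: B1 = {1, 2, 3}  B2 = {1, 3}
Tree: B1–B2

No — vertex 4 appears in no bag.

A tree decomposition must satisfy three properties: every vertex lies in some bag; for every edge, both endpoints lie together in some bag; and for every vertex, the bags containing it form a connected subtree. Here vertex 4 appears in no bag, so the decomposition is invalid.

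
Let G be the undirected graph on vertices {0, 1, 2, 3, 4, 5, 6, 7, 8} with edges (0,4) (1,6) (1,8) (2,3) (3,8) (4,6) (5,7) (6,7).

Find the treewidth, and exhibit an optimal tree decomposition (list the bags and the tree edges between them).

Treewidth 1.
One optimal decomposition is:
Bags: B1 = {1, 6}  B2 = {6, 7}  B3 = {1, 8}  B4 = {4, 6}  B5 = {0, 4}  B6 = {3, 8}  B7 = {5, 7}  B8 = {2, 3}
Tree: B1–B2, B1–B3, B1–B4, B4–B5, B3–B6, B2–B7, B6–B8

The largest bag has 2 vertices, giving width 1; this decomposition certifies tw(G) ≤ 1. G has an edge, so its treewidth is at least 1. Hence tw(G) = 1 exactly.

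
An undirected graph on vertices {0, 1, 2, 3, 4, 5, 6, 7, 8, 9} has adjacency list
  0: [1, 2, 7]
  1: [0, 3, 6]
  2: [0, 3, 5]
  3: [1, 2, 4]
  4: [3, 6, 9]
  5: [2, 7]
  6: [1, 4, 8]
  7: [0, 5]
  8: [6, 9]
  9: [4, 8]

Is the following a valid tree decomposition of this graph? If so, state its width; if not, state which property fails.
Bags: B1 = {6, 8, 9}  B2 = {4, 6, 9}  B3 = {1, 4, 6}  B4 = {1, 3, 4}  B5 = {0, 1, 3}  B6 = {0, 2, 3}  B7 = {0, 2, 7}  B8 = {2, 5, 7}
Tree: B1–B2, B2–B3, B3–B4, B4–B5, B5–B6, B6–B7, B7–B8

Yes; width 2.

Vertex coverage: the bags together contain {0, 1, 2, 3, 4, 5, 6, 7, 8, 9}, the full vertex set. Edge coverage: each edge of G has both endpoints in at least one bag. Running intersection: for every vertex, the bags containing it form a connected subtree. All three properties hold, so this is a valid tree decomposition of width max|bag| − 1 = 2, and hence tw(G) ≤ 2.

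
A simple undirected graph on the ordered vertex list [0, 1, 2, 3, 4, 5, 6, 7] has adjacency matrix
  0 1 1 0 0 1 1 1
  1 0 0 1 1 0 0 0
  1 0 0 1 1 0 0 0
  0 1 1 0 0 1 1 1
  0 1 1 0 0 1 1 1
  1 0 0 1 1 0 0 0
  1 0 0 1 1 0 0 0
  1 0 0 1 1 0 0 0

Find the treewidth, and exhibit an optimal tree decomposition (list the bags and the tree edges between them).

Every bag has size at most 4, so the width is 4 − 1 = 3 and tw(G) ≤ 3. For the lower bound: the 4 vertex sets {0,5}, {2,3}, {4}, {6} are disjoint, each induces a connected subgraph, and every pair is joined by at least one edge of G. Contracting each set to a single vertex therefore yields K_{4} as a minor, and since treewidth is minor-monotone, tw(G) ≥ tw(K_{4}) = 3. Hence tw(G) = 3 exactly.

Treewidth 3.
One optimal decomposition is:
Bags: B1 = {0, 3, 4, 5}  B2 = {0, 2, 3, 4}  B3 = {0, 3, 4, 6}  B4 = {0, 3, 4, 7}  B5 = {0, 1, 3, 4}
Tree: B1–B2, B2–B3, B3–B4, B4–B5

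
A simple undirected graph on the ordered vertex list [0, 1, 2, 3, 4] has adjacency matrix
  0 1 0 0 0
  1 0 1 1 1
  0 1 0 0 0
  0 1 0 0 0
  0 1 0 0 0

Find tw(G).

A width-1 tree decomposition is:
Bags: B1 = {0, 1}  B2 = {1, 3}  B3 = {1, 4}  B4 = {1, 2}
Tree: B1–B2, B1–B3, B2–B4
Each bag holds 2 vertices, so the decomposition has width 1, which upper-bounds the treewidth. Any graph with an edge has treewidth ≥ 1, and G has the edge 1–0. The upper and lower bounds meet at 1, so that is the treewidth.

1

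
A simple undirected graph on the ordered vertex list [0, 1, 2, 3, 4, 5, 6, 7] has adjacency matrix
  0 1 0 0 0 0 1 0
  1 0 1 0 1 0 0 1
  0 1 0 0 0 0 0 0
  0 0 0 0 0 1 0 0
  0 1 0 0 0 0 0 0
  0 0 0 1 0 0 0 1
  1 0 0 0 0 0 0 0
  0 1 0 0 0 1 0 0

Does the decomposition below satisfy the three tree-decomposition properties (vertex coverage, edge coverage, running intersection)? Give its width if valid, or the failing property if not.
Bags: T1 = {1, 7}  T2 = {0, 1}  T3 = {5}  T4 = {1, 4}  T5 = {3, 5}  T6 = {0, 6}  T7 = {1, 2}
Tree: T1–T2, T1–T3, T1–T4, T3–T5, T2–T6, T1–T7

A tree decomposition must satisfy three properties: every vertex lies in some bag; for every edge, both endpoints lie together in some bag; and for every vertex, the bags containing it form a connected subtree. Here edge (7,5) lies in no bag, so the decomposition is invalid.

No — edge (7,5) lies in no bag.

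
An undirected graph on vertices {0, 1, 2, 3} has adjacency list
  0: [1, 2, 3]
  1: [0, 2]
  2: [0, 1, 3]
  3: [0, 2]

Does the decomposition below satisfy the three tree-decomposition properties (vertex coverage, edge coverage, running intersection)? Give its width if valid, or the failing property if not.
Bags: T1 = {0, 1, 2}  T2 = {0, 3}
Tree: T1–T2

A tree decomposition must satisfy three properties: every vertex lies in some bag; for every edge, both endpoints lie together in some bag; and for every vertex, the bags containing it form a connected subtree. Here edge (2,3) lies in no bag, so the decomposition is invalid.

No — edge (2,3) lies in no bag.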